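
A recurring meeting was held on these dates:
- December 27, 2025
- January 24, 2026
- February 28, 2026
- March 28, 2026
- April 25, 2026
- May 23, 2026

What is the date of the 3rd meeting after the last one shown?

August 22, 2026

All dates are Saturdays, 28, 35, 28, 28, 28 days apart.
Specifically, the 4th Saturday of each month.
June 2026 — 4th Saturday is June 27, 2026.
4th Saturday of July 2026: July 25, 2026.
August 2026 — 4th Saturday is August 22, 2026.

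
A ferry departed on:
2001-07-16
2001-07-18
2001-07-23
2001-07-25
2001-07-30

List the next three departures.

The gap pattern 2, 5, 2, 5 repeats every 2 events.
These are the Mondays and Wednesdays of each week.
Next Wednesday: 2001-08-01.
The following Monday is 2001-08-06.
Next Wednesday: 2001-08-08.

2001-08-01, 2001-08-06, 2001-08-08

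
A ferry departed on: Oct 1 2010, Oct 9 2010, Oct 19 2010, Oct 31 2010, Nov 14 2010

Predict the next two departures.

The spacing grows by 2 each time: 8, 10, 12, 14 days.
Next gap: 16 days. Nov 14 2010 + 16 days = Nov 30 2010.
Next gap: 18 days. Nov 30 2010 + 18 days = Dec 18 2010.

Nov 30 2010, Dec 18 2010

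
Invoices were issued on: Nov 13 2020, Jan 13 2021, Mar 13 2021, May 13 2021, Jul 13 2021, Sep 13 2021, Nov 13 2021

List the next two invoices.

Jan 13 2022, Mar 13 2022

Gaps: 61, 59, 61, 61, 62, 61 days — not constant. Every event is on the 13th of the month.
Pattern: the 13th of every 2 months.
Next: January 2022 → Jan 13 2022.
Next: March 2022 → Mar 13 2022.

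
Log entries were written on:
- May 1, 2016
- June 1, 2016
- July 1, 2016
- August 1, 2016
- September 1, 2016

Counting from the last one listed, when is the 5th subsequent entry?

Gaps: 31, 30, 31, 31 days — not constant. Every event is on the 1st of the month.
Pattern: the 1st of each month.
October 2016: October 1, 2016.
November 2016: November 1, 2016.
December 2016: December 1, 2016.
January 2017: January 1, 2017.
February 2017: February 1, 2017.

February 1, 2017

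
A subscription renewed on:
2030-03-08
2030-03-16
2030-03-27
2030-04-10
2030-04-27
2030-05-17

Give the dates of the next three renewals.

Intervals are 8, 11, 14, 17, 20 days — an arithmetic progression with common difference 3.
Next gap: 23 days. 2030-05-17 + 23 days = 2030-06-09.
Next gap: 26 days. 2030-06-09 + 26 days = 2030-07-05.
Next gap: 29 days. 2030-07-05 + 29 days = 2030-08-03.

2030-06-09, 2030-07-05, 2030-08-03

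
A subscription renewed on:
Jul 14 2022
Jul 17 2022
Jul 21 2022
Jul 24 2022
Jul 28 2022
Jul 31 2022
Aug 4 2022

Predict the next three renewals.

Gaps: 3, 4, 3, 4, 3, 4 days — not constant, but cyclic with period 2.
The events fall on every Thursday and Sunday.
Next Sunday: Aug 7 2022.
Next Thursday: Aug 11 2022.
The following Sunday is Aug 14 2022.

Aug 7 2022, Aug 11 2022, Aug 14 2022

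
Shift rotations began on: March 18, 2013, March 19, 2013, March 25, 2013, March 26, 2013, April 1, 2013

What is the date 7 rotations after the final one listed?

April 23, 2013

Gaps: 1, 6, 1, 6 days — not constant, but cyclic with period 2.
The events fall on every Monday and Tuesday.
Next Tuesday: April 2, 2013.
The following Monday is April 8, 2013.
The following Tuesday is April 9, 2013.
Next Monday: April 15, 2013.
Next Tuesday: April 16, 2013.
The following Monday is April 22, 2013.
The following Tuesday is April 23, 2013.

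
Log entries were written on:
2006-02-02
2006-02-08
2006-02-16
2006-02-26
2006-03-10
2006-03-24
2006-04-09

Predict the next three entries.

2006-04-27, 2006-05-17, 2006-06-08

Intervals are 6, 8, 10, 12, 14, 16 days — an arithmetic progression with common difference 2.
Next gap: 18 days. 2006-04-09 + 18 days = 2006-04-27.
Next gap: 20 days. 2006-04-27 + 20 days = 2006-05-17.
Next gap: 22 days. 2006-05-17 + 22 days = 2006-06-08.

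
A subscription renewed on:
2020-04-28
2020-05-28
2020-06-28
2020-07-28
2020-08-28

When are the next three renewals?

2020-09-28, 2020-10-28, 2020-11-28

Gaps: 30, 31, 30, 31 days — not constant. Every event is on the 28th of the month.
Pattern: the 28th of each month.
Next: September 2020 → 2020-09-28.
October 2020: 2020-10-28.
November 2020: 2020-11-28.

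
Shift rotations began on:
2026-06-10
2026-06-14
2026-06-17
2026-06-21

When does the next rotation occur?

Gaps: 4, 3, 4 days — not constant, but cyclic with period 2.
The events fall on every Wednesday and Sunday.
The following Wednesday is 2026-06-24.

2026-06-24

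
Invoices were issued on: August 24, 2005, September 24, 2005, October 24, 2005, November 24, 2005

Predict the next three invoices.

December 24, 2005; January 24, 2006; February 24, 2006

The day-of-month is always 24 (31, 30, 31 days between events).
So this recurs on the 24th of each month.
December 2005: December 24, 2005.
January 2006: January 24, 2006.
Next: February 2006 → February 24, 2006.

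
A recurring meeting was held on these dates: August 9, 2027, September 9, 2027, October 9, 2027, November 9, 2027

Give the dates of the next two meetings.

The day-of-month is always 9 (31, 30, 31 days between events).
So this recurs on the 9th of each month.
Next: December 2027 → December 9, 2027.
Next: January 2028 → January 9, 2028.

December 9, 2027; January 9, 2028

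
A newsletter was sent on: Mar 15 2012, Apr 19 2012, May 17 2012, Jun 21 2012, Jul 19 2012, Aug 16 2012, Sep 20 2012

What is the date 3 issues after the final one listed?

Dec 20 2012

All dates are Thursdays, 35, 28, 35, 28, 28, 35 days apart.
Specifically, the 3rd Thursday of each month.
3rd Thursday of October 2012: Oct 18 2012.
November 2012 — 3rd Thursday is Nov 15 2012.
December 2012 — 3rd Thursday is Dec 20 2012.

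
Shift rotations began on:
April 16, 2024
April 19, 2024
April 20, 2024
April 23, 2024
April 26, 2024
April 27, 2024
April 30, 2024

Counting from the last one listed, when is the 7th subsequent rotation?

May 17, 2024

The gap pattern 3, 1, 3, 3, 1, 3 repeats every 3 events.
These are the Tuesdays, Fridays and Saturdays of each week.
The following Friday is May 3, 2024.
Next Saturday: May 4, 2024.
Next Tuesday: May 7, 2024.
The following Friday is May 10, 2024.
Next Saturday: May 11, 2024.
The following Tuesday is May 14, 2024.
The following Friday is May 17, 2024.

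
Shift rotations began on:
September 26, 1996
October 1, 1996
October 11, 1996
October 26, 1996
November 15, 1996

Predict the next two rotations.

The spacing grows by 5 each time: 5, 10, 15, 20 days.
Next gap: 25 days. November 15, 1996 + 25 days = December 10, 1996.
Next gap: 30 days. December 10, 1996 + 30 days = January 9, 1997.

December 10, 1996; January 9, 1997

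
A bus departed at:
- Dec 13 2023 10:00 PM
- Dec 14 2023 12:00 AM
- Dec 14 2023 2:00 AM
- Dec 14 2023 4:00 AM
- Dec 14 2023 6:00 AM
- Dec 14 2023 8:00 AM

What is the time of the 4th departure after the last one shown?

Spacing: 2, 2, 2, 2, 2 h — constant 2 h.
Dec 14 2023 8:00 AM + 2 h = Dec 14 2023 10:00 AM.
Dec 14 2023 10:00 AM + 2 h = Dec 14 2023 12:00 PM.
Dec 14 2023 12:00 PM + 2 h = Dec 14 2023 2:00 PM.
Dec 14 2023 2:00 PM + 2 h = Dec 14 2023 4:00 PM.

Dec 14 2023 4:00 PM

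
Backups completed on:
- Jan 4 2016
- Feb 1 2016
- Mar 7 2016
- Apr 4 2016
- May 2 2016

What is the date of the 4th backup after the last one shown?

Sep 5 2016

All dates are Mondays, 28, 35, 28, 28 days apart.
Specifically, the 1st Monday of each month.
1st Monday of June 2016: Jun 6 2016.
1st Monday of July 2016: Jul 4 2016.
August 2016 — 1st Monday is Aug 1 2016.
1st Monday of September 2016: Sep 5 2016.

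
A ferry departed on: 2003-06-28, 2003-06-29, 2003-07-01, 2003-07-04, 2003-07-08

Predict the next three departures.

2003-07-13, 2003-07-19, 2003-07-26

The spacing grows by 1 each time: 1, 2, 3, 4 days.
Next gap: 5 days. 2003-07-08 + 5 days = 2003-07-13.
Next gap: 6 days. 2003-07-13 + 6 days = 2003-07-19.
Next gap: 7 days. 2003-07-19 + 7 days = 2003-07-26.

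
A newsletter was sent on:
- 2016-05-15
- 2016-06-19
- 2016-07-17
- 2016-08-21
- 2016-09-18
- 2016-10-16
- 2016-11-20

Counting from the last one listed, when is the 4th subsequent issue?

These are Sundays at 28- or 35-day spacing (35, 28, 35, 28, 28, 35).
The pattern: 3rd Sunday of the month.
3rd Sunday of December 2016: 2016-12-18.
3rd Sunday of January 2017: 2017-01-15.
February 2017 — 3rd Sunday is 2017-02-19.
March 2017 — 3rd Sunday is 2017-03-19.

2017-03-19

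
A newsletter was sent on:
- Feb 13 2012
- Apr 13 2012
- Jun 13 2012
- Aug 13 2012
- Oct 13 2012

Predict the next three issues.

Dec 13 2012, Feb 13 2013, Apr 13 2013

Gaps: 60, 61, 61, 61 days — not constant. Every event is on the 13th of the month.
Pattern: the 13th of every 2 months.
Next: December 2012 → Dec 13 2012.
Next: February 2013 → Feb 13 2013.
Next: April 2013 → Apr 13 2013.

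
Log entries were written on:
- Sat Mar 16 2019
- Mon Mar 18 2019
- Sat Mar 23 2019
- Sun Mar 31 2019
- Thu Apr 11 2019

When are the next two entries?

Intervals are 2, 5, 8, 11 days — an arithmetic progression with common difference 3.
Next gap: 14 days. Thu Apr 11 2019 + 14 days = Thu Apr 25 2019.
Next gap: 17 days. Thu Apr 25 2019 + 17 days = Sun May 12 2019.

Thu Apr 25 2019, Sun May 12 2019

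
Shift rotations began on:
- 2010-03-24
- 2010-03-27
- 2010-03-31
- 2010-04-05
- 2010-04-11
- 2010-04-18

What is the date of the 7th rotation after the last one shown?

Intervals are 3, 4, 5, 6, 7 days — an arithmetic progression with common difference 1.
Next gap: 8 days. 2010-04-18 + 8 days = 2010-04-26.
Next gap: 9 days. 2010-04-26 + 9 days = 2010-05-05.
Next gap: 10 days. 2010-05-05 + 10 days = 2010-05-15.
Next gap: 11 days. 2010-05-15 + 11 days = 2010-05-26.
Next gap: 12 days. 2010-05-26 + 12 days = 2010-06-07.
Next gap: 13 days. 2010-06-07 + 13 days = 2010-06-20.
Next gap: 14 days. 2010-06-20 + 14 days = 2010-07-04.

2010-07-04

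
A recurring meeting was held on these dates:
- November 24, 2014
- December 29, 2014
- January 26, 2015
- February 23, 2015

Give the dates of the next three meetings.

Every date is a Monday; gaps 35, 28, 28 days.
Each is the last Monday of its month (at least one falls on the 29th or later, ruling out '4th Monday').
March 2015 ends with Monday March 30, 2015.
April 2015 ends with Monday April 27, 2015.
May 2015 ends with Monday May 25, 2015.

March 30, 2015; April 27, 2015; May 25, 2015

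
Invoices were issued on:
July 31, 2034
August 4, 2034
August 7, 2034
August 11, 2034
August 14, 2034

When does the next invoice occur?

August 18, 2034

The gap pattern 4, 3, 4, 3 repeats every 2 events.
These are the Mondays and Fridays of each week.
Next Friday: August 18, 2034.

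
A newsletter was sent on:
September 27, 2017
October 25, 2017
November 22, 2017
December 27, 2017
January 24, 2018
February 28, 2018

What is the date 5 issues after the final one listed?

Gaps: 28, 28, 35, 28, 35 days — a mix of 28 and 35. Every date is a Wednesday.
Each is the 4th Wednesday of its month.
4th Wednesday of March 2018: March 28, 2018.
April 2018 — 4th Wednesday is April 25, 2018.
May 2018 — 4th Wednesday is May 23, 2018.
June 2018 — 4th Wednesday is June 27, 2018.
July 2018 — 4th Wednesday is July 25, 2018.

July 25, 2018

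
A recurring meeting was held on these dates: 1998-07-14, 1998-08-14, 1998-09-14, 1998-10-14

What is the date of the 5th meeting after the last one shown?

Gaps: 31, 31, 30 days — not constant. Every event is on the 14th of the month.
Pattern: the 14th of each month.
Next: November 1998 → 1998-11-14.
Next: December 1998 → 1998-12-14.
January 1999: 1999-01-14.
Next: February 1999 → 1999-02-14.
Next: March 1999 → 1999-03-14.

1999-03-14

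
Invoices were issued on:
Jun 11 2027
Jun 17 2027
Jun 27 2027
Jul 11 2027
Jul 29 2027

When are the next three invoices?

Intervals are 6, 10, 14, 18 days — an arithmetic progression with common difference 4.
Next gap: 22 days. Jul 29 2027 + 22 days = Aug 20 2027.
Next gap: 26 days. Aug 20 2027 + 26 days = Sep 15 2027.
Next gap: 30 days. Sep 15 2027 + 30 days = Oct 15 2027.

Aug 20 2027, Sep 15 2027, Oct 15 2027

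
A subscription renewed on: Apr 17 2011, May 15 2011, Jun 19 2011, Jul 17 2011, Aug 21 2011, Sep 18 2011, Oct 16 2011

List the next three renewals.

Nov 20 2011, Dec 18 2011, Jan 15 2012

Gaps: 28, 35, 28, 35, 28, 28 days — a mix of 28 and 35. Every date is a Sunday.
Each is the 3rd Sunday of its month.
3rd Sunday of November 2011: Nov 20 2011.
3rd Sunday of December 2011: Dec 18 2011.
3rd Sunday of January 2012: Jan 15 2012.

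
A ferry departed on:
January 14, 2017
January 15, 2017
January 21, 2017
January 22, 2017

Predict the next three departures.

Gaps: 1, 6, 1 days — not constant, but cyclic with period 2.
The events fall on every Saturday and Sunday.
Next Saturday: January 28, 2017.
Next Sunday: January 29, 2017.
The following Saturday is February 4, 2017.

January 28, 2017; January 29, 2017; February 4, 2017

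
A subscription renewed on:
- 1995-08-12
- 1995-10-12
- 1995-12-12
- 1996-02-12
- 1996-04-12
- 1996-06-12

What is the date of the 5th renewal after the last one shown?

1997-04-12

Each date is the 12th; the gaps (61, 61, 62, 60, 61) track the month lengths.
The rule is the 12th of every 2 months.
Next: August 1996 → 1996-08-12.
Next: October 1996 → 1996-10-12.
Next: December 1996 → 1996-12-12.
Next: February 1997 → 1997-02-12.
April 1997: 1997-04-12.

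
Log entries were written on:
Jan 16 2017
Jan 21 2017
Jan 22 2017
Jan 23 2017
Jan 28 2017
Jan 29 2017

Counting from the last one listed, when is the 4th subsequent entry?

Feb 6 2017

Gaps: 5, 1, 1, 5, 1 days — not constant, but cyclic with period 3.
The events fall on every Monday, Saturday and Sunday.
The following Monday is Jan 30 2017.
Next Saturday: Feb 4 2017.
The following Sunday is Feb 5 2017.
The following Monday is Feb 6 2017.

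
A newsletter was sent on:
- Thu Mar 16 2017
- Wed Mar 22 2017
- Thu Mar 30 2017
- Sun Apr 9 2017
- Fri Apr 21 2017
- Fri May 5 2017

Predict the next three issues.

Sun May 21 2017, Thu Jun 8 2017, Wed Jun 28 2017

Intervals are 6, 8, 10, 12, 14 days — an arithmetic progression with common difference 2.
Next gap: 16 days. Fri May 5 2017 + 16 days = Sun May 21 2017.
Next gap: 18 days. Sun May 21 2017 + 18 days = Thu Jun 8 2017.
Next gap: 20 days. Thu Jun 8 2017 + 20 days = Wed Jun 28 2017.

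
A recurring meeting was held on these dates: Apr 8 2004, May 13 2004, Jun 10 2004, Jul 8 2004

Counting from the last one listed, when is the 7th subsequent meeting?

Feb 10 2005

All dates are Thursdays, 35, 28, 28 days apart.
Specifically, the 2nd Thursday of each month.
August 2004 — 2nd Thursday is Aug 12 2004.
September 2004 — 2nd Thursday is Sep 9 2004.
2nd Thursday of October 2004: Oct 14 2004.
November 2004 — 2nd Thursday is Nov 11 2004.
2nd Thursday of December 2004: Dec 9 2004.
January 2005 — 2nd Thursday is Jan 13 2005.
February 2005 — 2nd Thursday is Feb 10 2005.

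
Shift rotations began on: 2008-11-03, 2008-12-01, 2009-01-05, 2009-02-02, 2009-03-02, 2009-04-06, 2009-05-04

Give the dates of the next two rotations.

All dates are Mondays, 28, 35, 28, 28, 35, 28 days apart.
Specifically, the 1st Monday of each month.
June 2009 — 1st Monday is 2009-06-01.
July 2009 — 1st Monday is 2009-07-06.

2009-06-01, 2009-07-06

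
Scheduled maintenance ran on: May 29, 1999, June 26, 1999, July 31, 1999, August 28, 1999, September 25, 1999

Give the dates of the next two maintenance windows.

These are Saturdays with 28, 35, 28, 28-day gaps.
Each is the final Saturday of its month — May 29, 1999 is past the 28th, so '4th Saturday' doesn't fit.
October 1999 ends with Saturday October 30, 1999.
November 1999 ends with Saturday November 27, 1999.

October 30, 1999; November 27, 1999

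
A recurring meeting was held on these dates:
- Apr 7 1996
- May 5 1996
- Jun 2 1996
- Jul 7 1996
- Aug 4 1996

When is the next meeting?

These are Sundays at 28- or 35-day spacing (28, 28, 35, 28).
The pattern: 1st Sunday of the month.
September 1996 — 1st Sunday is Sep 1 1996.

Sep 1 1996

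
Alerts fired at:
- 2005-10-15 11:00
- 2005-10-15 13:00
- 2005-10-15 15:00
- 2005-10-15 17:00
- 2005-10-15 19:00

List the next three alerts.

The interval is a steady 2 hours (2, 2, 2, 2).
2005-10-15 19:00 + 2 h = 2005-10-15 21:00.
2005-10-15 21:00 + 2 h = 2005-10-15 23:00.
2005-10-15 23:00 + 2 h = 2005-10-16 01:00.

2005-10-15 21:00, 2005-10-15 23:00, 2005-10-16 01:00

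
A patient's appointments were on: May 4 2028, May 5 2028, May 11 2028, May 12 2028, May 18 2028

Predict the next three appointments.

Gaps: 1, 6, 1, 6 days — not constant, but cyclic with period 2.
The events fall on every Thursday and Friday.
The following Friday is May 19 2028.
The following Thursday is May 25 2028.
The following Friday is May 26 2028.

May 19 2028, May 25 2028, May 26 2028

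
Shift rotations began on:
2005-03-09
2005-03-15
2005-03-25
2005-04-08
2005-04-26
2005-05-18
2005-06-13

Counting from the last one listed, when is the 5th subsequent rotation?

2005-12-20

Gaps: 6, 10, 14, 18, 22, 26 days — each gap is 4 larger than the previous one.
Next gap: 30 days. 2005-06-13 + 30 days = 2005-07-13.
Next gap: 34 days. 2005-07-13 + 34 days = 2005-08-16.
Next gap: 38 days. 2005-08-16 + 38 days = 2005-09-23.
Next gap: 42 days. 2005-09-23 + 42 days = 2005-11-04.
Next gap: 46 days. 2005-11-04 + 46 days = 2005-12-20.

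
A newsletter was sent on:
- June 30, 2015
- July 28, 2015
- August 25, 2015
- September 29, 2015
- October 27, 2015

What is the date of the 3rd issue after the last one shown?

January 26, 2016

Every date is a Tuesday; gaps 28, 28, 35, 28 days.
Each is the last Tuesday of its month (at least one falls on the 29th or later, ruling out '4th Tuesday').
November 2015 ends with Tuesday November 24, 2015.
December 2015 ends with Tuesday December 29, 2015.
Last Tuesday of January 2016: January 26, 2016.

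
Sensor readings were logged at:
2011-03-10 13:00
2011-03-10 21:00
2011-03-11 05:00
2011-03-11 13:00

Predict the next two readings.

Spacing: 8, 8, 8 h — constant 8 h.
2011-03-11 13:00 + 8 h = 2011-03-11 21:00.
2011-03-11 21:00 + 8 h = 2011-03-12 05:00.

2011-03-11 21:00, 2011-03-12 05:00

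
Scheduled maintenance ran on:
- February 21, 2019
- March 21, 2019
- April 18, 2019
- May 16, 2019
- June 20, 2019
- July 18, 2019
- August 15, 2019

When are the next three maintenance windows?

September 19, 2019; October 17, 2019; November 21, 2019

These are Thursdays at 28- or 35-day spacing (28, 28, 28, 35, 28, 28).
The pattern: 3rd Thursday of the month.
3rd Thursday of September 2019: September 19, 2019.
3rd Thursday of October 2019: October 17, 2019.
3rd Thursday of November 2019: November 21, 2019.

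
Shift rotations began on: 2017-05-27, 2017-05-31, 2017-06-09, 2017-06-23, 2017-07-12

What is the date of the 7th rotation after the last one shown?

The spacing grows by 5 each time: 4, 9, 14, 19 days.
Next gap: 24 days. 2017-07-12 + 24 days = 2017-08-05.
Next gap: 29 days. 2017-08-05 + 29 days = 2017-09-03.
Next gap: 34 days. 2017-09-03 + 34 days = 2017-10-07.
Next gap: 39 days. 2017-10-07 + 39 days = 2017-11-15.
Next gap: 44 days. 2017-11-15 + 44 days = 2017-12-29.
Next gap: 49 days. 2017-12-29 + 49 days = 2018-02-16.
Next gap: 54 days. 2018-02-16 + 54 days = 2018-04-11.

2018-04-11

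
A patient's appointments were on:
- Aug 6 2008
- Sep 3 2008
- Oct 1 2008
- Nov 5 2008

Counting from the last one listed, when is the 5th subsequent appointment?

All dates are Wednesdays, 28, 28, 35 days apart.
Specifically, the 1st Wednesday of each month.
1st Wednesday of December 2008: Dec 3 2008.
January 2009 — 1st Wednesday is Jan 7 2009.
February 2009 — 1st Wednesday is Feb 4 2009.
March 2009 — 1st Wednesday is Mar 4 2009.
April 2009 — 1st Wednesday is Apr 1 2009.

Apr 1 2009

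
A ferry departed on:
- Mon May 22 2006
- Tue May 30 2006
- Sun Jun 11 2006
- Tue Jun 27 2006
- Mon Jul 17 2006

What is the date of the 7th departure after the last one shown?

Intervals are 8, 12, 16, 20 days — an arithmetic progression with common difference 4.
Next gap: 24 days. Mon Jul 17 2006 + 24 days = Thu Aug 10 2006.
Next gap: 28 days. Thu Aug 10 2006 + 28 days = Thu Sep 7 2006.
Next gap: 32 days. Thu Sep 7 2006 + 32 days = Mon Oct 9 2006.
Next gap: 36 days. Mon Oct 9 2006 + 36 days = Tue Nov 14 2006.
Next gap: 40 days. Tue Nov 14 2006 + 40 days = Sun Dec 24 2006.
Next gap: 44 days. Sun Dec 24 2006 + 44 days = Tue Feb 6 2007.
Next gap: 48 days. Tue Feb 6 2007 + 48 days = Mon Mar 26 2007.

Mon Mar 26 2007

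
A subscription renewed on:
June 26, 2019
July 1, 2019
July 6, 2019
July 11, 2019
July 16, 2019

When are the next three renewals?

Gaps between consecutive events: 5, 5, 5, 5 days — a constant 5-day interval.
July 16, 2019 + 5 days = July 21, 2019.
July 21, 2019 + 5 days = July 26, 2019.
July 26, 2019 + 5 days = July 31, 2019.

July 21, 2019; July 26, 2019; July 31, 2019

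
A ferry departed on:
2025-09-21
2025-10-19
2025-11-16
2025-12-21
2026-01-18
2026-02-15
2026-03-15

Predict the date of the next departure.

Gaps: 28, 28, 35, 28, 28, 28 days — a mix of 28 and 35. Every date is a Sunday.
Each is the 3rd Sunday of its month.
3rd Sunday of April 2026: 2026-04-19.

2026-04-19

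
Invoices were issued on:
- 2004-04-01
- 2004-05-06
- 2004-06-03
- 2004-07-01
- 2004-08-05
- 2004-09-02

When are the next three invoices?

Gaps: 35, 28, 28, 35, 28 days — a mix of 28 and 35. Every date is a Thursday.
Each is the 1st Thursday of its month.
1st Thursday of October 2004: 2004-10-07.
November 2004 — 1st Thursday is 2004-11-04.
1st Thursday of December 2004: 2004-12-02.

2004-10-07, 2004-11-04, 2004-12-02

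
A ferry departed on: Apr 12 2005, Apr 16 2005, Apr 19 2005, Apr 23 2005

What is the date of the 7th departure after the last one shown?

May 17 2005

Gaps: 4, 3, 4 days — not constant, but cyclic with period 2.
The events fall on every Tuesday and Saturday.
The following Tuesday is Apr 26 2005.
The following Saturday is Apr 30 2005.
Next Tuesday: May 3 2005.
The following Saturday is May 7 2005.
The following Tuesday is May 10 2005.
The following Saturday is May 14 2005.
The following Tuesday is May 17 2005.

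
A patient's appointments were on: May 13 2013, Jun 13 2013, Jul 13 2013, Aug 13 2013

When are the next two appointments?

The day-of-month is always 13 (31, 30, 31 days between events).
So this recurs on the 13th of each month.
September 2013: Sep 13 2013.
October 2013: Oct 13 2013.

Sep 13 2013, Oct 13 2013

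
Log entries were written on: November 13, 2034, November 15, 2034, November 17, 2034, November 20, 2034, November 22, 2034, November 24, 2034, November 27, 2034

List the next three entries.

November 29, 2034; December 1, 2034; December 4, 2034

The gap pattern 2, 2, 3, 2, 2, 3 repeats every 3 events.
These are the Mondays, Wednesdays and Fridays of each week.
The following Wednesday is November 29, 2034.
Next Friday: December 1, 2034.
Next Monday: December 4, 2034.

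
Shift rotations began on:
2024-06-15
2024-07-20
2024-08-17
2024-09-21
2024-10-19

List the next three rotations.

Gaps: 35, 28, 35, 28 days — a mix of 28 and 35. Every date is a Saturday.
Each is the 3rd Saturday of its month.
3rd Saturday of November 2024: 2024-11-16.
December 2024 — 3rd Saturday is 2024-12-21.
January 2025 — 3rd Saturday is 2025-01-18.

2024-11-16, 2024-12-21, 2025-01-18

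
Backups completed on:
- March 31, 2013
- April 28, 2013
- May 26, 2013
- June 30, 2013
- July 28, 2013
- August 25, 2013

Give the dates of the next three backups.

These are Sundays with 28, 28, 35, 28, 28-day gaps.
Each is the final Sunday of its month — March 31, 2013 is past the 28th, so '4th Sunday' doesn't fit.
Last Sunday of September 2013: September 29, 2013.
Last Sunday of October 2013: October 27, 2013.
November 2013 ends with Sunday November 24, 2013.

September 29, 2013; October 27, 2013; November 24, 2013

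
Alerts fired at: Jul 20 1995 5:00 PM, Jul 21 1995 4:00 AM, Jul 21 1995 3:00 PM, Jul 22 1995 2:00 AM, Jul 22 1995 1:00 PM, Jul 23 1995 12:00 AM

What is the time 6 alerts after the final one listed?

The interval is a steady 11 hours (11, 11, 11, 11, 11).
Jul 23 1995 12:00 AM + 11 h = Jul 23 1995 11:00 AM.
Jul 23 1995 11:00 AM + 11 h = Jul 23 1995 10:00 PM.
Jul 23 1995 10:00 PM + 11 h = Jul 24 1995 9:00 AM.
Jul 24 1995 9:00 AM + 11 h = Jul 24 1995 8:00 PM.
Jul 24 1995 8:00 PM + 11 h = Jul 25 1995 7:00 AM.
Jul 25 1995 7:00 AM + 11 h = Jul 25 1995 6:00 PM.

Jul 25 1995 6:00 PM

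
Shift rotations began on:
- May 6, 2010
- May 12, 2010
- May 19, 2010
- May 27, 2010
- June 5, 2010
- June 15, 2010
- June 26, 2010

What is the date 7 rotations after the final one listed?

The spacing grows by 1 each time: 6, 7, 8, 9, 10, 11 days.
Next gap: 12 days. June 26, 2010 + 12 days = July 8, 2010.
Next gap: 13 days. July 8, 2010 + 13 days = July 21, 2010.
Next gap: 14 days. July 21, 2010 + 14 days = August 4, 2010.
Next gap: 15 days. August 4, 2010 + 15 days = August 19, 2010.
Next gap: 16 days. August 19, 2010 + 16 days = September 4, 2010.
Next gap: 17 days. September 4, 2010 + 17 days = September 21, 2010.
Next gap: 18 days. September 21, 2010 + 18 days = October 9, 2010.

October 9, 2010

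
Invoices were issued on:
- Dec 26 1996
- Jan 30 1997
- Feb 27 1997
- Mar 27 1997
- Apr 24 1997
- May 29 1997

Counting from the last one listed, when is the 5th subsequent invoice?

All Thursdays; the gaps (35, 28, 28, 28, 35) vary with month length.
This is the last Thursday of each month.
June 1997 ends with Thursday Jun 26 1997.
July 1997 ends with Thursday Jul 31 1997.
Last Thursday of August 1997: Aug 28 1997.
September 1997 ends with Thursday Sep 25 1997.
October 1997 ends with Thursday Oct 30 1997.

Oct 30 1997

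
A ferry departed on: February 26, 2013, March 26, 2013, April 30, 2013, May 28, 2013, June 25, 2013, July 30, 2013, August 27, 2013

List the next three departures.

September 24, 2013; October 29, 2013; November 26, 2013

All Tuesdays; the gaps (28, 35, 28, 28, 35, 28) vary with month length.
This is the last Tuesday of each month.
September 2013 ends with Tuesday September 24, 2013.
Last Tuesday of October 2013: October 29, 2013.
Last Tuesday of November 2013: November 26, 2013.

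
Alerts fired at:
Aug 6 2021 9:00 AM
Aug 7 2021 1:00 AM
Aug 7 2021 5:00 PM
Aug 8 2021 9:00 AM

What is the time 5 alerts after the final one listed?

Aug 11 2021 5:00 PM

Spacing: 16, 16, 16 h — constant 16 h.
Aug 8 2021 9:00 AM + 16 h = Aug 9 2021 1:00 AM.
Aug 9 2021 1:00 AM + 16 h = Aug 9 2021 5:00 PM.
Aug 9 2021 5:00 PM + 16 h = Aug 10 2021 9:00 AM.
Aug 10 2021 9:00 AM + 16 h = Aug 11 2021 1:00 AM.
Aug 11 2021 1:00 AM + 16 h = Aug 11 2021 5:00 PM.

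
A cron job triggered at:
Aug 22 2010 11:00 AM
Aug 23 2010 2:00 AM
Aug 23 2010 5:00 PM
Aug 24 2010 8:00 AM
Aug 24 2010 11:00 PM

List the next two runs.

Aug 25 2010 2:00 PM, Aug 26 2010 5:00 AM

Gaps: 15, 15, 15, 15 hours — each event is 15 hours after the previous one.
Aug 24 2010 11:00 PM + 15 h = Aug 25 2010 2:00 PM.
Aug 25 2010 2:00 PM + 15 h = Aug 26 2010 5:00 AM.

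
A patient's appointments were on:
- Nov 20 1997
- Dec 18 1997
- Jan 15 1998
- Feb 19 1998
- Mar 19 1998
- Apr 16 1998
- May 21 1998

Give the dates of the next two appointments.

Jun 18 1998, Jul 16 1998

Gaps: 28, 28, 35, 28, 28, 35 days — a mix of 28 and 35. Every date is a Thursday.
Each is the 3rd Thursday of its month.
June 1998 — 3rd Thursday is Jun 18 1998.
July 1998 — 3rd Thursday is Jul 16 1998.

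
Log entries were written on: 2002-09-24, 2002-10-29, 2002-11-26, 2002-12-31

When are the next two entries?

2003-01-28, 2003-02-25

All Tuesdays; the gaps (35, 28, 35) vary with month length.
This is the last Tuesday of each month.
January 2003 ends with Tuesday 2003-01-28.
February 2003 ends with Tuesday 2003-02-25.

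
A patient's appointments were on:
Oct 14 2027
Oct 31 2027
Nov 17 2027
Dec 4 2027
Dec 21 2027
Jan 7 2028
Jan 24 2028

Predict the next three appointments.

Gaps between consecutive events: 17, 17, 17, 17, 17, 17 days — a constant 17-day interval.
Jan 24 2028 + 17 days = Feb 10 2028.
Feb 10 2028 + 17 days = Feb 27 2028.
Feb 27 2028 + 17 days = Mar 15 2028.

Feb 10 2028, Feb 27 2028, Mar 15 2028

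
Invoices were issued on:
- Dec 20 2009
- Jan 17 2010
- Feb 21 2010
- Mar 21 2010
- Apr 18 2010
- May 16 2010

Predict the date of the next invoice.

Jun 20 2010

Gaps: 28, 35, 28, 28, 28 days — a mix of 28 and 35. Every date is a Sunday.
Each is the 3rd Sunday of its month.
June 2010 — 3rd Sunday is Jun 20 2010.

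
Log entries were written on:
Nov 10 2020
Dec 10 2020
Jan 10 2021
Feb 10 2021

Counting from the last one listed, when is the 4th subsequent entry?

Jun 10 2021

Each date is the 10th; the gaps (30, 31, 31) track the month lengths.
The rule is the 10th of each month.
Next: March 2021 → Mar 10 2021.
Next: April 2021 → Apr 10 2021.
Next: May 2021 → May 10 2021.
June 2021: Jun 10 2021.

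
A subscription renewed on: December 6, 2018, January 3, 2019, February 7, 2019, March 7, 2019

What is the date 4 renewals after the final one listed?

Gaps: 28, 35, 28 days — a mix of 28 and 35. Every date is a Thursday.
Each is the 1st Thursday of its month.
1st Thursday of April 2019: April 4, 2019.
May 2019 — 1st Thursday is May 2, 2019.
1st Thursday of June 2019: June 6, 2019.
July 2019 — 1st Thursday is July 4, 2019.

July 4, 2019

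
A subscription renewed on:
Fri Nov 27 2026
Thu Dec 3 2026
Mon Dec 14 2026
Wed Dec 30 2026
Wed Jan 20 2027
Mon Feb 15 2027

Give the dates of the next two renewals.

Thu Mar 18 2027, Fri Apr 23 2027

Gaps: 6, 11, 16, 21, 26 days — each gap is 5 larger than the previous one.
Next gap: 31 days. Mon Feb 15 2027 + 31 days = Thu Mar 18 2027.
Next gap: 36 days. Thu Mar 18 2027 + 36 days = Fri Apr 23 2027.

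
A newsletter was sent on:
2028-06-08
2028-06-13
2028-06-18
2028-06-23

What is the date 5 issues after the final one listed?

2028-07-18

The spacing is 5, 5, 5 days — always 5 days.
2028-06-23 + 5 days = 2028-06-28.
2028-06-28 + 5 days = 2028-07-03.
2028-07-03 + 5 days = 2028-07-08.
2028-07-08 + 5 days = 2028-07-13.
2028-07-13 + 5 days = 2028-07-18.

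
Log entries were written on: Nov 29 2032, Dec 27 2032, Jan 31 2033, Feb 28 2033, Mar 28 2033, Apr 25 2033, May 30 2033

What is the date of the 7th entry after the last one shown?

Every date is a Monday; gaps 28, 35, 28, 28, 28, 35 days.
Each is the last Monday of its month (at least one falls on the 29th or later, ruling out '4th Monday').
Last Monday of June 2033: Jun 27 2033.
Last Monday of July 2033: Jul 25 2033.
August 2033 ends with Monday Aug 29 2033.
September 2033 ends with Monday Sep 26 2033.
October 2033 ends with Monday Oct 31 2033.
Last Monday of November 2033: Nov 28 2033.
Last Monday of December 2033: Dec 26 2033.

Dec 26 2033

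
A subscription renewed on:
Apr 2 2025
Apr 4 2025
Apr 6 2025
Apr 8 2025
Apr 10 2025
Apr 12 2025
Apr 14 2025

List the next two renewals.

Apr 16 2025, Apr 18 2025

Gaps between consecutive events: 2, 2, 2, 2, 2, 2 days — a constant 2-day interval.
Apr 14 2025 + 2 days = Apr 16 2025.
Apr 16 2025 + 2 days = Apr 18 2025.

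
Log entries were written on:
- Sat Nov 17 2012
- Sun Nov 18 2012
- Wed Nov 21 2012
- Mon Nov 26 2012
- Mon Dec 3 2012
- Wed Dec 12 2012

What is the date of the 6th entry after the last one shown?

Gaps: 1, 3, 5, 7, 9 days — each gap is 2 larger than the previous one.
Next gap: 11 days. Wed Dec 12 2012 + 11 days = Sun Dec 23 2012.
Next gap: 13 days. Sun Dec 23 2012 + 13 days = Sat Jan 5 2013.
Next gap: 15 days. Sat Jan 5 2013 + 15 days = Sun Jan 20 2013.
Next gap: 17 days. Sun Jan 20 2013 + 17 days = Wed Feb 6 2013.
Next gap: 19 days. Wed Feb 6 2013 + 19 days = Mon Feb 25 2013.
Next gap: 21 days. Mon Feb 25 2013 + 21 days = Mon Mar 18 2013.

Mon Mar 18 2013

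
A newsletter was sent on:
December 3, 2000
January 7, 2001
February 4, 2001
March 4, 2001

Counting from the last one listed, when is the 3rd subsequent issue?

June 3, 2001

Gaps: 35, 28, 28 days — a mix of 28 and 35. Every date is a Sunday.
Each is the 1st Sunday of its month.
April 2001 — 1st Sunday is April 1, 2001.
May 2001 — 1st Sunday is May 6, 2001.
June 2001 — 1st Sunday is June 3, 2001.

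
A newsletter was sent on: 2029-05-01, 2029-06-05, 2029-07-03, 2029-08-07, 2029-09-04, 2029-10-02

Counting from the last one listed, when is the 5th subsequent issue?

2030-03-05

Gaps: 35, 28, 35, 28, 28 days — a mix of 28 and 35. Every date is a Tuesday.
Each is the 1st Tuesday of its month.
November 2029 — 1st Tuesday is 2029-11-06.
1st Tuesday of December 2029: 2029-12-04.
1st Tuesday of January 2030: 2030-01-01.
1st Tuesday of February 2030: 2030-02-05.
March 2030 — 1st Tuesday is 2030-03-05.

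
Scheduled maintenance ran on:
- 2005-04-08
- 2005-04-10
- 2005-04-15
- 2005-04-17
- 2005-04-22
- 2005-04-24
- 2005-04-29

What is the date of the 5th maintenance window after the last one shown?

Every event lands on a Friday or Sunday (gaps cycle 2, 5, 2, 5, 2, 5).
So the schedule is: every Friday and Sunday.
The following Sunday is 2005-05-01.
The following Friday is 2005-05-06.
Next Sunday: 2005-05-08.
Next Friday: 2005-05-13.
The following Sunday is 2005-05-15.

2005-05-15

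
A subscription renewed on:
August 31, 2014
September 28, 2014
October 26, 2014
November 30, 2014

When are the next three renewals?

Every date is a Sunday; gaps 28, 28, 35 days.
Each is the last Sunday of its month (at least one falls on the 29th or later, ruling out '4th Sunday').
Last Sunday of December 2014: December 28, 2014.
Last Sunday of January 2015: January 25, 2015.
Last Sunday of February 2015: February 22, 2015.

December 28, 2014; January 25, 2015; February 22, 2015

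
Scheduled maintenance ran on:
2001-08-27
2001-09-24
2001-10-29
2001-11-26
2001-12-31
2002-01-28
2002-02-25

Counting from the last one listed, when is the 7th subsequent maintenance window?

2002-09-30

These are Mondays with 28, 35, 28, 35, 28, 28-day gaps.
Each is the final Monday of its month — 2001-10-29 is past the 28th, so '4th Monday' doesn't fit.
March 2002 ends with Monday 2002-03-25.
Last Monday of April 2002: 2002-04-29.
May 2002 ends with Monday 2002-05-27.
Last Monday of June 2002: 2002-06-24.
Last Monday of July 2002: 2002-07-29.
Last Monday of August 2002: 2002-08-26.
Last Monday of September 2002: 2002-09-30.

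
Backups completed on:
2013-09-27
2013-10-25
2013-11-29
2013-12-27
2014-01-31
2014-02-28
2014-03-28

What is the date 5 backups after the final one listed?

2014-08-29

These are Fridays with 28, 35, 28, 35, 28, 28-day gaps.
Each is the final Friday of its month — 2013-11-29 is past the 28th, so '4th Friday' doesn't fit.
April 2014 ends with Friday 2014-04-25.
Last Friday of May 2014: 2014-05-30.
Last Friday of June 2014: 2014-06-27.
Last Friday of July 2014: 2014-07-25.
Last Friday of August 2014: 2014-08-29.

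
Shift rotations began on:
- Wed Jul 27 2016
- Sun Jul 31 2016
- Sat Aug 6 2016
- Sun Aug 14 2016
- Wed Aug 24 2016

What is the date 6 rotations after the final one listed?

Intervals are 4, 6, 8, 10 days — an arithmetic progression with common difference 2.
Next gap: 12 days. Wed Aug 24 2016 + 12 days = Mon Sep 5 2016.
Next gap: 14 days. Mon Sep 5 2016 + 14 days = Mon Sep 19 2016.
Next gap: 16 days. Mon Sep 19 2016 + 16 days = Wed Oct 5 2016.
Next gap: 18 days. Wed Oct 5 2016 + 18 days = Sun Oct 23 2016.
Next gap: 20 days. Sun Oct 23 2016 + 20 days = Sat Nov 12 2016.
Next gap: 22 days. Sat Nov 12 2016 + 22 days = Sun Dec 4 2016.

Sun Dec 4 2016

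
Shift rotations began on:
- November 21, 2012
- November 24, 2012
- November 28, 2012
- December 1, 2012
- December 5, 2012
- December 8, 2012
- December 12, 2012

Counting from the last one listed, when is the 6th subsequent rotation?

January 2, 2013

Every event lands on a Wednesday or Saturday (gaps cycle 3, 4, 3, 4, 3, 4).
So the schedule is: every Wednesday and Saturday.
The following Saturday is December 15, 2012.
The following Wednesday is December 19, 2012.
The following Saturday is December 22, 2012.
The following Wednesday is December 26, 2012.
The following Saturday is December 29, 2012.
Next Wednesday: January 2, 2013.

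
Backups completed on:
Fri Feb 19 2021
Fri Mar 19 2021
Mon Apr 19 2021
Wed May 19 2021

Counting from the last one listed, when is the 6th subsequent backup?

Fri Nov 19 2021

Each date is the 19th; the gaps (28, 31, 30) track the month lengths.
The rule is the 19th of each month.
June 2021: Sat Jun 19 2021.
July 2021: Mon Jul 19 2021.
Next: August 2021 → Thu Aug 19 2021.
Next: September 2021 → Sun Sep 19 2021.
October 2021: Tue Oct 19 2021.
Next: November 2021 → Fri Nov 19 2021.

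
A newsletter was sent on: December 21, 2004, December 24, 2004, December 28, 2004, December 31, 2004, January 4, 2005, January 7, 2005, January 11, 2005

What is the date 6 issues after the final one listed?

February 1, 2005

The gap pattern 3, 4, 3, 4, 3, 4 repeats every 2 events.
These are the Tuesdays and Fridays of each week.
Next Friday: January 14, 2005.
The following Tuesday is January 18, 2005.
Next Friday: January 21, 2005.
Next Tuesday: January 25, 2005.
The following Friday is January 28, 2005.
The following Tuesday is February 1, 2005.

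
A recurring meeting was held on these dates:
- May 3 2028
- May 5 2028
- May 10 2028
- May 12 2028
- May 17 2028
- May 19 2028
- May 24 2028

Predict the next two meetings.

Gaps: 2, 5, 2, 5, 2, 5 days — not constant, but cyclic with period 2.
The events fall on every Wednesday and Friday.
Next Friday: May 26 2028.
Next Wednesday: May 31 2028.

May 26 2028, May 31 2028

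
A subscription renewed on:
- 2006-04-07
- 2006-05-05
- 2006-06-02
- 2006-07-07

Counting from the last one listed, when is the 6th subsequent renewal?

2007-01-05

These are Fridays at 28- or 35-day spacing (28, 28, 35).
The pattern: 1st Friday of the month.
1st Friday of August 2006: 2006-08-04.
1st Friday of September 2006: 2006-09-01.
1st Friday of October 2006: 2006-10-06.
1st Friday of November 2006: 2006-11-03.
December 2006 — 1st Friday is 2006-12-01.
January 2007 — 1st Friday is 2007-01-05.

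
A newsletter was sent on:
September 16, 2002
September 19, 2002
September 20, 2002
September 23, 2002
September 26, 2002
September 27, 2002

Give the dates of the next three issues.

September 30, 2002; October 3, 2002; October 4, 2002

Every event lands on a Monday or Thursday or Friday (gaps cycle 3, 1, 3, 3, 1).
So the schedule is: every Monday, Thursday and Friday.
The following Monday is September 30, 2002.
Next Thursday: October 3, 2002.
The following Friday is October 4, 2002.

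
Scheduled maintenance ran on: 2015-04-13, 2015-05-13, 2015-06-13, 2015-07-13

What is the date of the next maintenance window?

2015-08-13

Each date is the 13th; the gaps (30, 31, 30) track the month lengths.
The rule is the 13th of each month.
August 2015: 2015-08-13.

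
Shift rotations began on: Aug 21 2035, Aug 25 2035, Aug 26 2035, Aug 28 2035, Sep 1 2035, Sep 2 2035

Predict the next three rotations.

Sep 4 2035, Sep 8 2035, Sep 9 2035

Every event lands on a Tuesday or Saturday or Sunday (gaps cycle 4, 1, 2, 4, 1).
So the schedule is: every Tuesday, Saturday and Sunday.
Next Tuesday: Sep 4 2035.
Next Saturday: Sep 8 2035.
Next Sunday: Sep 9 2035.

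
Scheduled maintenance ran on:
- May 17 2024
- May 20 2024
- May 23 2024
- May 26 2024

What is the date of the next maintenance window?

Gaps between consecutive events: 3, 3, 3 days — a constant 3-day interval.
May 26 2024 + 3 days = May 29 2024.

May 29 2024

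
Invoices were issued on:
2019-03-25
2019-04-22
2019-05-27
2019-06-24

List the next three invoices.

Gaps: 28, 35, 28 days — a mix of 28 and 35. Every date is a Monday.
Each is the 4th Monday of its month.
4th Monday of July 2019: 2019-07-22.
4th Monday of August 2019: 2019-08-26.
4th Monday of September 2019: 2019-09-23.

2019-07-22, 2019-08-26, 2019-09-23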